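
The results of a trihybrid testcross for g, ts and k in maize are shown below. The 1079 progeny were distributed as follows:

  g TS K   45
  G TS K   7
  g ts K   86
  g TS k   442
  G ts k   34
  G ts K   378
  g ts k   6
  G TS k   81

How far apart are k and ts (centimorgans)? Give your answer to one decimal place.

8.5 centimorgans

The two most frequent reciprocal classes, G ts K and g TS k, are the parental types, so the F1 was G ts K / g TS k.
The two rarest classes, G TS K and g ts k, are the double crossovers. Comparing them with the parentals, only the ts allele has switched, so ts is the middle locus and the order is k – ts – g.
Crossovers in the k–ts interval produce the single-crossover classes G ts k and g TS K (34 + 45 = 79) plus the double crossovers (13).
RF(k–ts) = (79 + 13) / 1079 = 92/1079 = 0.0853 → 8.5 centimorgans.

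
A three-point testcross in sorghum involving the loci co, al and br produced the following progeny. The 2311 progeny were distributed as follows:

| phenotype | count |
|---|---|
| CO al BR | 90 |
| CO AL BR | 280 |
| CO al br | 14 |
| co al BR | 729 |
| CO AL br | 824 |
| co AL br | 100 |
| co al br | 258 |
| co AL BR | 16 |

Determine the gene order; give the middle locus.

The two most frequent reciprocal classes, CO AL br and co al BR, are the parental types, so the F1 was CO AL br / co al BR.
The two rarest classes, CO al br and co AL BR, are the double crossovers. Comparing them with the parentals, only the al allele has switched, so al is the middle locus and the order is co – al – br.

al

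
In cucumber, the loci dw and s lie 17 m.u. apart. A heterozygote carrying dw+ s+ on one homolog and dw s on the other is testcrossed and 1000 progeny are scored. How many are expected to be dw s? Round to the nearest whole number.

415

A map distance of 17 m.u. corresponds to a recombination frequency of 0.170.
The F1 is dw+ s+ / dw s, so dw s is a parental gamete class with expected frequency (1 − r)/2 = 0.830/2 = 0.4150.
Expected number = 0.4150 × 1000 = 415.00 ≈ 415.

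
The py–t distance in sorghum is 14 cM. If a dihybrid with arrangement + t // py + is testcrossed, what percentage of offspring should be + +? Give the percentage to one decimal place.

A map distance of 14 cM corresponds to a recombination frequency of 0.140.
The F1 is + t / py +, so + + is a recombinant gamete class with expected frequency r/2 = 0.140/2 = 0.0700.
That is 0.0700 = 7.0% of the progeny.

7.0%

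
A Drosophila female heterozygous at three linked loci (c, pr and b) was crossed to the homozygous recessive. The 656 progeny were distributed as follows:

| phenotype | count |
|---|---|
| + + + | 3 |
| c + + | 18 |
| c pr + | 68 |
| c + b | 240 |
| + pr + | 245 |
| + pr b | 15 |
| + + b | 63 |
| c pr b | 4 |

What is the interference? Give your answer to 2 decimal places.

0.17

The two most frequent reciprocal classes, c + b and + pr +, are the parental types, so the F1 was c + b / + pr +.
The two rarest classes, c pr b and + + +, are the double crossovers. Comparing them with the parentals, only the pr allele has switched, so pr is the middle locus and the order is b – pr – c.
b–pr: (33 + 7)/656 = 0.0610; pr–c: (131 + 7)/656 = 0.2104.
Expected DCO frequency = 0.0610 × 0.2104 ≈ 0.01283; observed = 7/656 ≈ 0.01067.
Coefficient of coincidence = 0.01067/0.01283 ≈ 0.83; interference = 1 − 0.83 = 0.17.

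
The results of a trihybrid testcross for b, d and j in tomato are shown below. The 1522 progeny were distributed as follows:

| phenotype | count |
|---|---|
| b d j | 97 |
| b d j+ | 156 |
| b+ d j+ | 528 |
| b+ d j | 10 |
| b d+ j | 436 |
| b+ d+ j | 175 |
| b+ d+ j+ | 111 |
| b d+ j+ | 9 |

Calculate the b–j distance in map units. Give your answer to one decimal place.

23.0 map units

The two most frequent reciprocal classes, b d+ j and b+ d j+, are the parental types, so the F1 was b d+ j / b+ d j+.
The two rarest classes, b d+ j+ and b+ d j, are the double crossovers. Comparing them with the parentals, only the j allele has switched, so j is the middle locus and the order is d – j – b.
Crossovers in the j–b interval produce the single-crossover classes b+ d+ j and b d j+ (175 + 156 = 331) plus the double crossovers (19).
RF(j–b) = (331 + 19) / 1522 = 350/1522 = 0.2300 → 23.0 map units.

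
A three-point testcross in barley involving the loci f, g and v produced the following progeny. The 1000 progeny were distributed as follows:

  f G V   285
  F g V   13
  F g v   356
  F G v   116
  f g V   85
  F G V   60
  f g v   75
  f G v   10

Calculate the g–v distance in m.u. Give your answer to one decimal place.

22.4 m.u.

The two most frequent reciprocal classes, f G V and F g v, are the parental types, so the F1 was f G V / F g v.
The two rarest classes, f G v and F g V, are the double crossovers. Comparing them with the parentals, only the v allele has switched, so v is the middle locus and the order is f – v – g.
Crossovers in the v–g interval produce the single-crossover classes f g V and F G v (85 + 116 = 201) plus the double crossovers (23).
RF(v–g) = (201 + 23) / 1000 = 224/1000 = 0.2240 → 22.4 m.u.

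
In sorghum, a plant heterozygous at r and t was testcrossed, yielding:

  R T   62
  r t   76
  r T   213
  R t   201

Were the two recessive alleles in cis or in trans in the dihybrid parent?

trans

The two most frequent classes are R t (201) and r T (213); these are the parental (non-recombinant) types.
So the F1 carried R t on one chromosome and r T on the other — the recessive alleles are on opposite chromosomes (trans / repulsion).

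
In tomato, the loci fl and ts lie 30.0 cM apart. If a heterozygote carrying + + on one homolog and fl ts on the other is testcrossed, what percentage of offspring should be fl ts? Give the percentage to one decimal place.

A map distance of 30.0 cM corresponds to a recombination frequency of 0.300.
The F1 is + + / fl ts, so fl ts is a parental gamete class with expected frequency (1 − r)/2 = 0.700/2 = 0.3500.
That is 0.3500 = 35.0% of the progeny.

35.0%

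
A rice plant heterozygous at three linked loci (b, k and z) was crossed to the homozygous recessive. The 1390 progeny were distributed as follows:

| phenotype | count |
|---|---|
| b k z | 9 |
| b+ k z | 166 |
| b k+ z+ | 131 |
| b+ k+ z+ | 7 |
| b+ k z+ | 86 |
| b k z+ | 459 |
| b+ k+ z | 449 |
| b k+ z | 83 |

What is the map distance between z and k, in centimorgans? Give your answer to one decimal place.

22.5 centimorgans

The two most frequent reciprocal classes, b+ k+ z and b k z+, are the parental types, so the F1 was b+ k+ z / b k z+.
The two rarest classes, b+ k+ z+ and b k z, are the double crossovers. Comparing them with the parentals, only the z allele has switched, so z is the middle locus and the order is k – z – b.
Crossovers in the k–z interval produce the single-crossover classes b+ k z and b k+ z+ (166 + 131 = 297) plus the double crossovers (16).
RF(k–z) = (297 + 16) / 1390 = 313/1390 = 0.2252 → 22.5 centimorgans.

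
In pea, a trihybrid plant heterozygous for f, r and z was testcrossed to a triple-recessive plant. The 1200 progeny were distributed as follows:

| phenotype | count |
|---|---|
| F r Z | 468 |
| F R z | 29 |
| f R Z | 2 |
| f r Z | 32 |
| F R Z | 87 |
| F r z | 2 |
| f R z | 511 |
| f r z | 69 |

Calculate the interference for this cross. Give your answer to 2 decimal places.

The two most frequent reciprocal classes, f R z and F r Z, are the parental types, so the F1 was f R z / F r Z.
The two rarest classes, f R Z and F r z, are the double crossovers. Comparing them with the parentals, only the z allele has switched, so z is the middle locus and the order is f – z – r.
f–z: (61 + 4)/1200 = 0.0542; z–r: (156 + 4)/1200 = 0.1333.
Expected DCO frequency = 0.0542 × 0.1333 ≈ 0.00722; observed = 4/1200 ≈ 0.00333.
Coefficient of coincidence = 0.00333/0.00722 ≈ 0.46; interference = 1 − 0.46 = 0.54.

0.54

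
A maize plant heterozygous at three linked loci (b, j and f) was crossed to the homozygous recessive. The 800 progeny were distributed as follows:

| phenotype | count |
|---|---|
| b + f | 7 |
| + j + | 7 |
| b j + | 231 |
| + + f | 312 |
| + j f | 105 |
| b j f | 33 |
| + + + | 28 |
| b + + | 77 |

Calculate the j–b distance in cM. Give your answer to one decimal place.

24.5 cM

The two most frequent reciprocal classes, b j + and + + f, are the parental types, so the F1 was b j + / + + f.
The two rarest classes, + j + and b + f, are the double crossovers. Comparing them with the parentals, only the b allele has switched, so b is the middle locus and the order is f – b – j.
Crossovers in the b–j interval produce the single-crossover classes b + + and + j f (77 + 105 = 182) plus the double crossovers (14).
RF(b–j) = (182 + 14) / 800 = 196/800 = 0.2450 → 24.5 cM.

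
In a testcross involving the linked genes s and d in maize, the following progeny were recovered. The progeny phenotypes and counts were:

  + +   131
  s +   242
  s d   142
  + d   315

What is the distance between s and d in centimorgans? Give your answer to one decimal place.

The two most frequent classes, + d (315) and s + (242), are the parental types, so the F1 was + d / s +.
The recombinant classes are + + and s d: 131 + 142 = 273.
Recombination frequency = 273/830 = 0.3289 ≈ 32.9%, i.e. 32.9 centimorgans.

32.9 centimorgans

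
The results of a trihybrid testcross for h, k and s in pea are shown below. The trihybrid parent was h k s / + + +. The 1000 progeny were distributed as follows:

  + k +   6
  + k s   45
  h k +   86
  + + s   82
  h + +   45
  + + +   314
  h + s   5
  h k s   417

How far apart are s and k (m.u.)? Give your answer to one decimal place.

The two rarest classes, h + s and + k +, are the double crossovers. Comparing them with the parentals, only the k allele has switched, so k is the middle locus and the order is s – k – h.
Crossovers in the s–k interval produce the single-crossover classes h k + and + + s (86 + 82 = 168) plus the double crossovers (11).
RF(s–k) = (168 + 11) / 1000 = 179/1000 = 0.1790 → 17.9 m.u.

17.9 m.u.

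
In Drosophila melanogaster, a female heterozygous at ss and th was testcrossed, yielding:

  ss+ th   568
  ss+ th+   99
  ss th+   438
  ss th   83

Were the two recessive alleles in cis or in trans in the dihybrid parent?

The two most frequent classes are ss+ th (568) and ss th+ (438); these are the parental (non-recombinant) types.
So the F1 carried ss+ th on one chromosome and ss th+ on the other — the recessive alleles are on opposite chromosomes (trans / repulsion).

trans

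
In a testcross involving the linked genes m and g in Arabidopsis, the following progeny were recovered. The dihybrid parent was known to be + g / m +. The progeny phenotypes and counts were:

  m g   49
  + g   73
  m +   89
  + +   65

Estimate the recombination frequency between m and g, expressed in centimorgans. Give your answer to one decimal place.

The recombinant classes are + + and m g: 65 + 49 = 114.
Recombination frequency = 114/276 = 0.4130 ≈ 41.3%, i.e. 41.3 centimorgans.

41.3 centimorgans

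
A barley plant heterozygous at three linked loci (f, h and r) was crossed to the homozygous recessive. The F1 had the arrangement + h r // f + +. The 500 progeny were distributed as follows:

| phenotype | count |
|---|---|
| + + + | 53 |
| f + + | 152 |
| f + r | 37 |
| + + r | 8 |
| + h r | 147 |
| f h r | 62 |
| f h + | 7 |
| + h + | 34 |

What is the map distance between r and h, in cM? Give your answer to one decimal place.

17.2 cM

The two rarest classes, + + r and f h +, are the double crossovers. Comparing them with the parentals, only the h allele has switched, so h is the middle locus and the order is r – h – f.
Crossovers in the r–h interval produce the single-crossover classes + h + and f + r (34 + 37 = 71) plus the double crossovers (15).
RF(r–h) = (71 + 15) / 500 = 86/500 = 0.1720 → 17.2 cM.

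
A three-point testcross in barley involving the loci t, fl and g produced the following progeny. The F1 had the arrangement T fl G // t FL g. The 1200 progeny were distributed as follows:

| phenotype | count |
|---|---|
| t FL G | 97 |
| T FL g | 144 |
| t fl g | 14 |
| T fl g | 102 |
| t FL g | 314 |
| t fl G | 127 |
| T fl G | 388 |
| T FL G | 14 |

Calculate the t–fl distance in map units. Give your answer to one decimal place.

The two rarest classes, T FL G and t fl g, are the double crossovers. Comparing them with the parentals, only the fl allele has switched, so fl is the middle locus and the order is t – fl – g.
Crossovers in the t–fl interval produce the single-crossover classes t fl G and T FL g (127 + 144 = 271) plus the double crossovers (28).
RF(t–fl) = (271 + 28) / 1200 = 299/1200 = 0.2492 → 24.9 map units.

24.9 map units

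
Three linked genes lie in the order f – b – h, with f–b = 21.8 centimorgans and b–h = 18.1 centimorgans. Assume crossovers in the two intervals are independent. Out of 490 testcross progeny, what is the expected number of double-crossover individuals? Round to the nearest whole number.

Map distances give recombination frequencies of 0.218 and 0.181 for the two intervals.
With no interference, expected double-crossover frequency = 0.218 × 0.181 = 0.03946.
Expected number = 0.03946 × 490 = 19.33 ≈ 19.

19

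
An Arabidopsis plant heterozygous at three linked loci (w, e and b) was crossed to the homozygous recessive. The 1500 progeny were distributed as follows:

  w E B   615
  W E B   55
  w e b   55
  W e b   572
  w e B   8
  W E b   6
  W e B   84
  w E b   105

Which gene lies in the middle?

e

The two most frequent reciprocal classes, w E B and W e b, are the parental types, so the F1 was w E B / W e b.
The two rarest classes, w e B and W E b, are the double crossovers. Comparing them with the parentals, only the e allele has switched, so e is the middle locus and the order is b – e – w.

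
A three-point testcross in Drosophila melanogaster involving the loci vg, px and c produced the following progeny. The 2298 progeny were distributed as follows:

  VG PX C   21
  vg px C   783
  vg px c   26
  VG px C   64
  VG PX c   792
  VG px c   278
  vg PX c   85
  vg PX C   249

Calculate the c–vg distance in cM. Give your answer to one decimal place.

8.5 cM

The two most frequent reciprocal classes, VG PX c and vg px C, are the parental types, so the F1 was VG PX c / vg px C.
The two rarest classes, VG PX C and vg px c, are the double crossovers. Comparing them with the parentals, only the c allele has switched, so c is the middle locus and the order is vg – c – px.
Crossovers in the vg–c interval produce the single-crossover classes vg PX c and VG px C (85 + 64 = 149) plus the double crossovers (47).
RF(vg–c) = (149 + 47) / 2298 = 196/2298 = 0.0853 → 8.5 cM.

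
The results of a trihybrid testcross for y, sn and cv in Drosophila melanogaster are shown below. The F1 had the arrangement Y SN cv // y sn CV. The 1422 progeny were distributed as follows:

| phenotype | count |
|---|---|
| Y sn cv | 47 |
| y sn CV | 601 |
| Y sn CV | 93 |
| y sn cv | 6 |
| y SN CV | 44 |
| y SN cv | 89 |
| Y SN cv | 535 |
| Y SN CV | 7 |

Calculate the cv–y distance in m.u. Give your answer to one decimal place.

The two rarest classes, Y SN CV and y sn cv, are the double crossovers. Comparing them with the parentals, only the cv allele has switched, so cv is the middle locus and the order is sn – cv – y.
Crossovers in the cv–y interval produce the single-crossover classes y SN cv and Y sn CV (89 + 93 = 182) plus the double crossovers (13).
RF(cv–y) = (182 + 13) / 1422 = 195/1422 = 0.1371 → 13.7 m.u.

13.7 m.u.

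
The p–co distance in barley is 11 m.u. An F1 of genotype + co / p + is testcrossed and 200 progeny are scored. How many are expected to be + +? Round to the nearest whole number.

A map distance of 11 m.u. corresponds to a recombination frequency of 0.110.
The F1 is + co / p +, so + + is a recombinant gamete class with expected frequency r/2 = 0.110/2 = 0.0550.
Expected number = 0.0550 × 200 = 11.00 ≈ 11.

11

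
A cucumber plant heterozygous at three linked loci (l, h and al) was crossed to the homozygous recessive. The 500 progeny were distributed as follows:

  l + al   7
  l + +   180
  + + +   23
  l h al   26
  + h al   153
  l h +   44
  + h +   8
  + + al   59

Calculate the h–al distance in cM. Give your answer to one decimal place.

23.6 cM

The two most frequent reciprocal classes, l + + and + h al, are the parental types, so the F1 was l + + / + h al.
The two rarest classes, l + al and + h +, are the double crossovers. Comparing them with the parentals, only the al allele has switched, so al is the middle locus and the order is h – al – l.
Crossovers in the h–al interval produce the single-crossover classes l h + and + + al (44 + 59 = 103) plus the double crossovers (15).
RF(h–al) = (103 + 15) / 500 = 118/500 = 0.2360 → 23.6 cM.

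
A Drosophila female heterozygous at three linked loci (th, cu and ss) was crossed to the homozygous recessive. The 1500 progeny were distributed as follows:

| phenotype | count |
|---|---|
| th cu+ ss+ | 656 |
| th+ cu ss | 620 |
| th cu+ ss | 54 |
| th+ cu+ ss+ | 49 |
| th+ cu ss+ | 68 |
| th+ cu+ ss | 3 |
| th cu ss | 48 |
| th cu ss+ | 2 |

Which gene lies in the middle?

cu

The two most frequent reciprocal classes, th+ cu ss and th cu+ ss+, are the parental types, so the F1 was th+ cu ss / th cu+ ss+.
The two rarest classes, th+ cu+ ss and th cu ss+, are the double crossovers. Comparing them with the parentals, only the cu allele has switched, so cu is the middle locus and the order is ss – cu – th.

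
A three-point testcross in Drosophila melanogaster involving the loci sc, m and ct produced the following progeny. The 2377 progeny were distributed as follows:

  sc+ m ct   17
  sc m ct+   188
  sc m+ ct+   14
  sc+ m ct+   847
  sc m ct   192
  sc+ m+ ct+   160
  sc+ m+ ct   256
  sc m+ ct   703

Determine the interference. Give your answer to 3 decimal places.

0.595

The two most frequent reciprocal classes, sc m+ ct and sc+ m ct+, are the parental types, so the F1 was sc m+ ct / sc+ m ct+.
The two rarest classes, sc m+ ct+ and sc+ m ct, are the double crossovers. Comparing them with the parentals, only the ct allele has switched, so ct is the middle locus and the order is m – ct – sc.
m–ct: (352 + 31)/2377 = 0.1611; ct–sc: (444 + 31)/2377 = 0.1998.
Expected DCO frequency = 0.1611 × 0.1998 ≈ 0.03219; observed = 31/2377 ≈ 0.01304.
Coefficient of coincidence = 0.01304/0.03219 ≈ 0.405; interference = 1 − 0.405 = 0.595.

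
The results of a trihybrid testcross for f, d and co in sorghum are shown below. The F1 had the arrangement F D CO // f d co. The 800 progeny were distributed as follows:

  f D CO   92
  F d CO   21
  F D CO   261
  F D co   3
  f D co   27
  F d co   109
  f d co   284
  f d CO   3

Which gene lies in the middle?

The two rarest classes, F D co and f d CO, are the double crossovers. Comparing them with the parentals, only the co allele has switched, so co is the middle locus and the order is d – co – f.

co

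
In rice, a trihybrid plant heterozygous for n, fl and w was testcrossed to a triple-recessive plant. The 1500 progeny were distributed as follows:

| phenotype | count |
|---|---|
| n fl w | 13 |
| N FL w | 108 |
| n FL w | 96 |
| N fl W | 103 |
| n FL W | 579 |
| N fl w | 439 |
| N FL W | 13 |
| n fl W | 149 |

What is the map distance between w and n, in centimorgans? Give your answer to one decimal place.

15.0 centimorgans

The two most frequent reciprocal classes, n FL W and N fl w, are the parental types, so the F1 was n FL W / N fl w.
The two rarest classes, N FL W and n fl w, are the double crossovers. Comparing them with the parentals, only the n allele has switched, so n is the middle locus and the order is fl – n – w.
Crossovers in the n–w interval produce the single-crossover classes n FL w and N fl W (96 + 103 = 199) plus the double crossovers (26).
RF(n–w) = (199 + 26) / 1500 = 225/1500 = 0.1500 → 15.0 centimorgans.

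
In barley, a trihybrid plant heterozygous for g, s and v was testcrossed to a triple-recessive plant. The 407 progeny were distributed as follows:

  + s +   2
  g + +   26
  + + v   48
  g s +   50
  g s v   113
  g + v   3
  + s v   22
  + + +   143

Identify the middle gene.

The two most frequent reciprocal classes, + + + and g s v, are the parental types, so the F1 was + + + / g s v.
The two rarest classes, + s + and g + v, are the double crossovers. Comparing them with the parentals, only the s allele has switched, so s is the middle locus and the order is g – s – v.

s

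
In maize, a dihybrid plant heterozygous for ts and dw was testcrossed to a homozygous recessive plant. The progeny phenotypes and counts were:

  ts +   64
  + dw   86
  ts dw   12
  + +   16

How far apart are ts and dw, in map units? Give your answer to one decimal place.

The two most frequent classes, + dw (86) and ts + (64), are the parental types, so the F1 was + dw / ts +.
The recombinant classes are + + and ts dw: 16 + 12 = 28.
Recombination frequency = 28/178 = 0.1573 ≈ 15.7%, i.e. 15.7 map units.

15.7 map units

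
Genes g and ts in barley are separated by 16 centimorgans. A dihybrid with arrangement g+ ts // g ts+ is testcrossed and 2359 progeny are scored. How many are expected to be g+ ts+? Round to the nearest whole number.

A map distance of 16 centimorgans corresponds to a recombination frequency of 0.160.
The F1 is g+ ts / g ts+, so g+ ts+ is a recombinant gamete class with expected frequency r/2 = 0.160/2 = 0.0800.
Expected number = 0.0800 × 2359 = 188.72 ≈ 189.

189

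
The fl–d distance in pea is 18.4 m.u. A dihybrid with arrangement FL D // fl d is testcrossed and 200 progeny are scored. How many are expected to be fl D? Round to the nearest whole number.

18

A map distance of 18.4 m.u. corresponds to a recombination frequency of 0.184.
The F1 is FL D / fl d, so fl D is a recombinant gamete class with expected frequency r/2 = 0.184/2 = 0.0920.
Expected number = 0.0920 × 200 = 18.40 ≈ 18.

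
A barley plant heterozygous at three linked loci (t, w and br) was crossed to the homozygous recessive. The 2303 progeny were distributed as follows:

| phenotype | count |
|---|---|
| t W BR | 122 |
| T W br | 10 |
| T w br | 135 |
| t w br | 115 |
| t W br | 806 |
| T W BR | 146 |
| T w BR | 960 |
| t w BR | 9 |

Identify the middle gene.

The two most frequent reciprocal classes, t W br and T w BR, are the parental types, so the F1 was t W br / T w BR.
The two rarest classes, T W br and t w BR, are the double crossovers. Comparing them with the parentals, only the t allele has switched, so t is the middle locus and the order is w – t – br.

t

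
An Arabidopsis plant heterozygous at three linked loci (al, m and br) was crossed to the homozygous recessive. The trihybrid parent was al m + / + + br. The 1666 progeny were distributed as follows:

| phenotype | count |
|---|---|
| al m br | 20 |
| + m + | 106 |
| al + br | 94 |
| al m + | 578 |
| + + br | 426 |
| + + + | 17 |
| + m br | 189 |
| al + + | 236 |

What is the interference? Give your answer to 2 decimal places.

0.44

The two rarest classes, al m br and + + +, are the double crossovers. Comparing them with the parentals, only the br allele has switched, so br is the middle locus and the order is al – br – m.
al–br: (200 + 37)/1666 = 0.1423; br–m: (425 + 37)/1666 = 0.2773.
Expected DCO frequency = 0.1423 × 0.2773 ≈ 0.03946; observed = 37/1666 ≈ 0.02221.
Coefficient of coincidence = 0.02221/0.03946 ≈ 0.56; interference = 1 − 0.56 = 0.44.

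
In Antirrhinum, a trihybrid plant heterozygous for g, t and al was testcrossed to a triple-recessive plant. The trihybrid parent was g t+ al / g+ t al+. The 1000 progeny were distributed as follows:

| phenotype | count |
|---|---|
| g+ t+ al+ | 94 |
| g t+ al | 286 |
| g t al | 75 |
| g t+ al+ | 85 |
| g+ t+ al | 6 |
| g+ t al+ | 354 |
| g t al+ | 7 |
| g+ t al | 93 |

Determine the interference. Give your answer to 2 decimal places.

0.63

The two rarest classes, g+ t+ al and g t al+, are the double crossovers. Comparing them with the parentals, only the g allele has switched, so g is the middle locus and the order is al – g – t.
al–g: (178 + 13)/1000 = 0.1910; g–t: (169 + 13)/1000 = 0.1820.
Expected DCO frequency = 0.1910 × 0.1820 ≈ 0.03476; observed = 13/1000 ≈ 0.01300.
Coefficient of coincidence = 0.01300/0.03476 ≈ 0.37; interference = 1 − 0.37 = 0.63.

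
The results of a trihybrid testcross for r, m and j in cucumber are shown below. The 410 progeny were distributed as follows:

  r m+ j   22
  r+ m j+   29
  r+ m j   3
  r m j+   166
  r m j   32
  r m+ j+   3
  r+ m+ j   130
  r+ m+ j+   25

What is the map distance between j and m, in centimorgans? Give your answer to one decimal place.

The two most frequent reciprocal classes, r m j+ and r+ m+ j, are the parental types, so the F1 was r m j+ / r+ m+ j.
The two rarest classes, r m+ j+ and r+ m j, are the double crossovers. Comparing them with the parentals, only the m allele has switched, so m is the middle locus and the order is r – m – j.
Crossovers in the m–j interval produce the single-crossover classes r m j and r+ m+ j+ (32 + 25 = 57) plus the double crossovers (6).
RF(m–j) = (57 + 6) / 410 = 63/410 = 0.1537 → 15.4 centimorgans.

15.4 centimorgans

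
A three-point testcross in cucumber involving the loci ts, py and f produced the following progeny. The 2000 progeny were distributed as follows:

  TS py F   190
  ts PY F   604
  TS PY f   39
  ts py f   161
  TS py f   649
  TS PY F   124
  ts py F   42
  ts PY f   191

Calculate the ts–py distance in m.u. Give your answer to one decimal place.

The two most frequent reciprocal classes, TS py f and ts PY F, are the parental types, so the F1 was TS py f / ts PY F.
The two rarest classes, TS PY f and ts py F, are the double crossovers. Comparing them with the parentals, only the py allele has switched, so py is the middle locus and the order is f – py – ts.
Crossovers in the py–ts interval produce the single-crossover classes ts py f and TS PY F (161 + 124 = 285) plus the double crossovers (81).
RF(py–ts) = (285 + 81) / 2000 = 366/2000 = 0.1830 → 18.3 m.u.

18.3 m.u.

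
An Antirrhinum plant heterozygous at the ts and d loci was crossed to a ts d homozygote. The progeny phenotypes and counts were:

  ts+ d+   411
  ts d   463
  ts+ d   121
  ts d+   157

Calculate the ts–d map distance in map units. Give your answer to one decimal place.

24.1 map units

The two most frequent classes, ts+ d+ (411) and ts d (463), are the parental types, so the F1 was ts+ d+ / ts d.
The recombinant classes are ts+ d and ts d+: 121 + 157 = 278.
Recombination frequency = 278/1152 = 0.2413 ≈ 24.1%, i.e. 24.1 map units.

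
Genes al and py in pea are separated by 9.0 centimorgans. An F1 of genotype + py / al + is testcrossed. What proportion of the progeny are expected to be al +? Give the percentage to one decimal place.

45.5%

A map distance of 9.0 centimorgans corresponds to a recombination frequency of 0.090.
The F1 is + py / al +, so al + is a parental gamete class with expected frequency (1 − r)/2 = 0.910/2 = 0.4550.
That is 0.4550 = 45.5% of the progeny.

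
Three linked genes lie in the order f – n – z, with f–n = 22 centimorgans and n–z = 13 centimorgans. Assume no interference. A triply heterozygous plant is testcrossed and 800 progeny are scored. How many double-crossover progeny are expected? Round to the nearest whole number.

23

Map distances give recombination frequencies of 0.220 and 0.130 for the two intervals.
With no interference, expected double-crossover frequency = 0.220 × 0.130 = 0.02860.
Expected number = 0.02860 × 800 = 22.88 ≈ 23.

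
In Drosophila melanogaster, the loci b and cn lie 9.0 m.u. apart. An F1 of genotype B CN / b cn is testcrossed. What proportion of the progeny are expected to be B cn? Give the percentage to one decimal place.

4.5%

A map distance of 9.0 m.u. corresponds to a recombination frequency of 0.090.
The F1 is B CN / b cn, so B cn is a recombinant gamete class with expected frequency r/2 = 0.090/2 = 0.0450.
That is 0.0450 = 4.5% of the progeny.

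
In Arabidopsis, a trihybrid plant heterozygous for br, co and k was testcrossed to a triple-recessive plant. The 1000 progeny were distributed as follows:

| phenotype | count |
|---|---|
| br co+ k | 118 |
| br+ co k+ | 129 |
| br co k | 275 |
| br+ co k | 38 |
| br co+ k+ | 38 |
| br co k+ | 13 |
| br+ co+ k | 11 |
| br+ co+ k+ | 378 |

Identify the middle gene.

k

The two most frequent reciprocal classes, br+ co+ k+ and br co k, are the parental types, so the F1 was br+ co+ k+ / br co k.
The two rarest classes, br+ co+ k and br co k+, are the double crossovers. Comparing them with the parentals, only the k allele has switched, so k is the middle locus and the order is co – k – br.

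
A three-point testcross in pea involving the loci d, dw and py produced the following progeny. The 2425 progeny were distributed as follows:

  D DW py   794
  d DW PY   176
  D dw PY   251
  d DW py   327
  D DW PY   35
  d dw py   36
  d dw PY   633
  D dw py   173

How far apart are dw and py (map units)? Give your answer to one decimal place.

17.3 map units

The two most frequent reciprocal classes, d dw PY and D DW py, are the parental types, so the F1 was d dw PY / D DW py.
The two rarest classes, d dw py and D DW PY, are the double crossovers. Comparing them with the parentals, only the py allele has switched, so py is the middle locus and the order is d – py – dw.
Crossovers in the py–dw interval produce the single-crossover classes d DW PY and D dw py (176 + 173 = 349) plus the double crossovers (71).
RF(py–dw) = (349 + 71) / 2425 = 420/2425 = 0.1732 → 17.3 map units.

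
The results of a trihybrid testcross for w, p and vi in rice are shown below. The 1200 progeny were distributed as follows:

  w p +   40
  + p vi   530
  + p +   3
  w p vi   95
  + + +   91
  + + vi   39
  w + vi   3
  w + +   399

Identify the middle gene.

The two most frequent reciprocal classes, + p vi and w + +, are the parental types, so the F1 was + p vi / w + +.
The two rarest classes, + p + and w + vi, are the double crossovers. Comparing them with the parentals, only the vi allele has switched, so vi is the middle locus and the order is w – vi – p.

vi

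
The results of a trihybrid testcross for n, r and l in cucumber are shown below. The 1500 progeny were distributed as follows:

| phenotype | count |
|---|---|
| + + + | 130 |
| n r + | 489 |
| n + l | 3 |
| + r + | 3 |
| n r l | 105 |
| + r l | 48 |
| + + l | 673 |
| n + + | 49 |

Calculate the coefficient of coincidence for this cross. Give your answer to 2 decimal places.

0.36

The two most frequent reciprocal classes, + + l and n r +, are the parental types, so the F1 was + + l / n r +.
The two rarest classes, n + l and + r +, are the double crossovers. Comparing them with the parentals, only the n allele has switched, so n is the middle locus and the order is r – n – l.
r–n: (97 + 6)/1500 = 0.0687; n–l: (235 + 6)/1500 = 0.1607.
Expected DCO frequency = 0.0687 × 0.1607 ≈ 0.01104; observed = 6/1500 ≈ 0.00400.
Coefficient of coincidence = 0.00400/0.01104 ≈ 0.36.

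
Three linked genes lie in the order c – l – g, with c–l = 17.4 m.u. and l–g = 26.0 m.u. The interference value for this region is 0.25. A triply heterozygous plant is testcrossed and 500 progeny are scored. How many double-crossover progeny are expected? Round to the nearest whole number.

17

Map distances give recombination frequencies of 0.174 and 0.260 for the two intervals.
With interference 0.25 (so coincidence = 0.75), expected double-crossover frequency = 0.174 × 0.260 × 0.75 = 0.03393.
Expected number = 0.03393 × 500 = 16.96 ≈ 17.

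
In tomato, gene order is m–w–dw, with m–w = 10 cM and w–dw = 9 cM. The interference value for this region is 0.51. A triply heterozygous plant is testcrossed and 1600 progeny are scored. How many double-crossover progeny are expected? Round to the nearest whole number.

Map distances give recombination frequencies of 0.100 and 0.090 for the two intervals.
With interference 0.51 (so coincidence = 0.49), expected double-crossover frequency = 0.100 × 0.090 × 0.49 = 0.00441.
Expected number = 0.00441 × 1600 = 7.06 ≈ 7.

7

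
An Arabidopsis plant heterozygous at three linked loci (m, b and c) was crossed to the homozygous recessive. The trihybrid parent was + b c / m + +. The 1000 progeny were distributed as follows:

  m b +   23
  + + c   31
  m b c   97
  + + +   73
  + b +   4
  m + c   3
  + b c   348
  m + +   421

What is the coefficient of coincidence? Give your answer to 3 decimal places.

The two rarest classes, + b + and m + c, are the double crossovers. Comparing them with the parentals, only the c allele has switched, so c is the middle locus and the order is b – c – m.
b–c: (54 + 7)/1000 = 0.0610; c–m: (170 + 7)/1000 = 0.1770.
Expected DCO frequency = 0.0610 × 0.1770 ≈ 0.01080; observed = 7/1000 ≈ 0.00700.
Coefficient of coincidence = 0.00700/0.01080 ≈ 0.648.

0.648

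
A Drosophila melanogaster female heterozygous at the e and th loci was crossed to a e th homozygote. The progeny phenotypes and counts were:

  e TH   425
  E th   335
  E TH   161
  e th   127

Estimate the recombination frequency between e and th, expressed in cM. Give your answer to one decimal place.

The two most frequent classes, E th (335) and e TH (425), are the parental types, so the F1 was E th / e TH.
The recombinant classes are E TH and e th: 161 + 127 = 288.
Recombination frequency = 288/1048 = 0.2748 ≈ 27.5%, i.e. 27.5 cM.

27.5 cM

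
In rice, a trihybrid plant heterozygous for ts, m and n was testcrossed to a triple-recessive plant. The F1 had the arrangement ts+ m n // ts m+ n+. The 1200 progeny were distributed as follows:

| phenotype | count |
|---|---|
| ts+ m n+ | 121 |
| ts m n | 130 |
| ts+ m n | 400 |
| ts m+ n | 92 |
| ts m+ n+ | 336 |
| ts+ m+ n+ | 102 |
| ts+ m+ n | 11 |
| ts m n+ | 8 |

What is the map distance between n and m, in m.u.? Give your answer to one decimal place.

19.3 m.u.

The two rarest classes, ts+ m+ n and ts m n+, are the double crossovers. Comparing them with the parentals, only the m allele has switched, so m is the middle locus and the order is n – m – ts.
Crossovers in the n–m interval produce the single-crossover classes ts+ m n+ and ts m+ n (121 + 92 = 213) plus the double crossovers (19).
RF(n–m) = (213 + 19) / 1200 = 232/1200 = 0.1933 → 19.3 m.u.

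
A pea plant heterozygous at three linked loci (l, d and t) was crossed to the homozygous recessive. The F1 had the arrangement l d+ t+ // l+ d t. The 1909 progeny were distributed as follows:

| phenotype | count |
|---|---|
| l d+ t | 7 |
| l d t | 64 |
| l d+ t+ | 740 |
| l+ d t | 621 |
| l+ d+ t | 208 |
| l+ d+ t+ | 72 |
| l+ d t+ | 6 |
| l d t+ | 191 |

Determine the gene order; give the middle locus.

t

The two rarest classes, l d+ t and l+ d t+, are the double crossovers. Comparing them with the parentals, only the t allele has switched, so t is the middle locus and the order is l – t – d.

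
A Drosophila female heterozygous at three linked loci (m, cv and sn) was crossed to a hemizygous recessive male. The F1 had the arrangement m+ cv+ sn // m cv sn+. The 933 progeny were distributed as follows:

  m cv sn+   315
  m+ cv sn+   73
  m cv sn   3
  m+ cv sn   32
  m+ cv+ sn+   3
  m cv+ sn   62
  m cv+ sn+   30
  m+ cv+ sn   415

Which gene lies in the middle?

sn

The two rarest classes, m+ cv+ sn+ and m cv sn, are the double crossovers. Comparing them with the parentals, only the sn allele has switched, so sn is the middle locus and the order is m – sn – cv.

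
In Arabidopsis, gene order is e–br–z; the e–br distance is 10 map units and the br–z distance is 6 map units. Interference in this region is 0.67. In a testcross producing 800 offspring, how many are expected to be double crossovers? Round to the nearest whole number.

Map distances give recombination frequencies of 0.100 and 0.060 for the two intervals.
With interference 0.67 (so coincidence = 0.33), expected double-crossover frequency = 0.100 × 0.060 × 0.33 = 0.00198.
Expected number = 0.00198 × 800 = 1.58 ≈ 2.

2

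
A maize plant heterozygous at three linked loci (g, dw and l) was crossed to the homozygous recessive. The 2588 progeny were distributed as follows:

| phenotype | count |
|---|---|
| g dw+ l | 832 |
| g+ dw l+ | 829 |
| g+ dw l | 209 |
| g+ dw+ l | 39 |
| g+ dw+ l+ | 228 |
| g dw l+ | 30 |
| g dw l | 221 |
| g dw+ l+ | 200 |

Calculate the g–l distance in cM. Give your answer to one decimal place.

18.5 cM

The two most frequent reciprocal classes, g+ dw l+ and g dw+ l, are the parental types, so the F1 was g+ dw l+ / g dw+ l.
The two rarest classes, g dw l+ and g+ dw+ l, are the double crossovers. Comparing them with the parentals, only the g allele has switched, so g is the middle locus and the order is l – g – dw.
Crossovers in the l–g interval produce the single-crossover classes g+ dw l and g dw+ l+ (209 + 200 = 409) plus the double crossovers (69).
RF(l–g) = (409 + 69) / 2588 = 478/2588 = 0.1847 → 18.5 cM.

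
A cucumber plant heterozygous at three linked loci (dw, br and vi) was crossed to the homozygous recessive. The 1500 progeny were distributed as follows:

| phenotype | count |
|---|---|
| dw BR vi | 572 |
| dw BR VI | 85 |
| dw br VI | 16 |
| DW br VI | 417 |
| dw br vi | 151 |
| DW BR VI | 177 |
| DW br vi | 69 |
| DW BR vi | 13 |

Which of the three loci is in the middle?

The two most frequent reciprocal classes, DW br VI and dw BR vi, are the parental types, so the F1 was DW br VI / dw BR vi.
The two rarest classes, dw br VI and DW BR vi, are the double crossovers. Comparing them with the parentals, only the dw allele has switched, so dw is the middle locus and the order is vi – dw – br.

dw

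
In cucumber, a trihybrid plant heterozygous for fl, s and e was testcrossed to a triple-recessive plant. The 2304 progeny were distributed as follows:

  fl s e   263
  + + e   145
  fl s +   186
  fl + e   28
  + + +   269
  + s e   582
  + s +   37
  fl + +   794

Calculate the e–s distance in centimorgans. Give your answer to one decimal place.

The two most frequent reciprocal classes, + s e and fl + +, are the parental types, so the F1 was + s e / fl + +.
The two rarest classes, + s + and fl + e, are the double crossovers. Comparing them with the parentals, only the e allele has switched, so e is the middle locus and the order is s – e – fl.
Crossovers in the s–e interval produce the single-crossover classes + + e and fl s + (145 + 186 = 331) plus the double crossovers (65).
RF(s–e) = (331 + 65) / 2304 = 396/2304 = 0.1719 → 17.2 centimorgans.

17.2 centimorgans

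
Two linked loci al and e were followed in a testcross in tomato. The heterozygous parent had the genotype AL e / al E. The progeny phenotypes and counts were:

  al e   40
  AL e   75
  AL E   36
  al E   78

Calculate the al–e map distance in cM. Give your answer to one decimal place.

The recombinant classes are AL E and al e: 36 + 40 = 76.
Recombination frequency = 76/229 = 0.3319 ≈ 33.2%, i.e. 33.2 cM.

33.2 cM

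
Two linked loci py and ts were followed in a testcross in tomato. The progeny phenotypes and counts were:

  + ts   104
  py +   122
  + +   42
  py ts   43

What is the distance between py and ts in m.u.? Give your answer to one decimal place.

The two most frequent classes, + ts (104) and py + (122), are the parental types, so the F1 was + ts / py +.
The recombinant classes are + + and py ts: 42 + 43 = 85.
Recombination frequency = 85/311 = 0.2733 ≈ 27.3%, i.e. 27.3 m.u.

27.3 m.u.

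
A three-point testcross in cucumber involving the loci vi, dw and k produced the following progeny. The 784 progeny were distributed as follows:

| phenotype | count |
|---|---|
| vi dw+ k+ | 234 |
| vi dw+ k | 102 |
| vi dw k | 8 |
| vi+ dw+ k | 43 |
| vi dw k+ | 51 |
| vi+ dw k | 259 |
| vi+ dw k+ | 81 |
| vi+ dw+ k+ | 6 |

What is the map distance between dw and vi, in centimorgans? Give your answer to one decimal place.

13.8 centimorgans

The two most frequent reciprocal classes, vi+ dw k and vi dw+ k+, are the parental types, so the F1 was vi+ dw k / vi dw+ k+.
The two rarest classes, vi dw k and vi+ dw+ k+, are the double crossovers. Comparing them with the parentals, only the vi allele has switched, so vi is the middle locus and the order is dw – vi – k.
Crossovers in the dw–vi interval produce the single-crossover classes vi+ dw+ k and vi dw k+ (43 + 51 = 94) plus the double crossovers (14).
RF(dw–vi) = (94 + 14) / 784 = 108/784 = 0.1378 → 13.8 centimorgans.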